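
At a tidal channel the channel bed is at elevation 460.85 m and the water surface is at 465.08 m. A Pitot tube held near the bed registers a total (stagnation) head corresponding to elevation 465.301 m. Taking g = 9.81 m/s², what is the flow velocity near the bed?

v ≈ 2.08 m/s

Near the bed, under hydrostatic conditions, the piezometric head (z + ψ) equals the free-surface elevation, 465.08 m.
Velocity head = total − piezometric = 465.301 − 465.08 = 0.221 m.
v = √(2g·h_v) = √(2 × 9.81 × 0.221) = 2.08 m/s.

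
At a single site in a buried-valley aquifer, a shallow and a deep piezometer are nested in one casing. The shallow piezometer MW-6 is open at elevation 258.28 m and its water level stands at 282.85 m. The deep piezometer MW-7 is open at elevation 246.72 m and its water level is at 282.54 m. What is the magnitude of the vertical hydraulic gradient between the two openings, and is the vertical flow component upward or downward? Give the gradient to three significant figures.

Total head at MW-6: h = 282.85 m (water level in the standpipe).
Total head at MW-7: h = 282.54 m.
Δh = h(MW-6) − h(MW-7) = 282.85 − 282.54 = 0.31 m.
Vertical separation Δz = 258.28 − 246.72 = 11.56 m.
|i_v| = |Δh| / Δz = 0.31 / 11.56 = 0.0268.
Head is higher in the shallow piezometer, so vertical flow is downward (recharge condition).

|i_v| ≈ 0.0268; vertical flow is downward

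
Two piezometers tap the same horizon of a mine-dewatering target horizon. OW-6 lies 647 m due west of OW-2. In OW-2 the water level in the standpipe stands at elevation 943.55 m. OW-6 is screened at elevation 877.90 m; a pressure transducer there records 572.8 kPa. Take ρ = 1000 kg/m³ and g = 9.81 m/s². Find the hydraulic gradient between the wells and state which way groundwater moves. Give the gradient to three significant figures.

i ≈ 0.0112; groundwater flows toward the west

Total head at OW-2: h = 943.55 m (water level in the piezometer is the total head).
Pressure head at OW-6: ψ = P/(ρg) = 572.8×1000 / (1000 × 9.81) = 58.39 m.
Total head at OW-6: h = z + ψ = 877.90 + 58.39 = 936.29 m.
Head difference: h(OW-2) − h(OW-6) = 943.55 − 936.29 = 7.26 m.
Hydraulic gradient: i = |Δh| / L = 7.26 / 647 = 0.0112.
Flow is from higher to lower head: from OW-2 toward OW-6, i.e. toward the west.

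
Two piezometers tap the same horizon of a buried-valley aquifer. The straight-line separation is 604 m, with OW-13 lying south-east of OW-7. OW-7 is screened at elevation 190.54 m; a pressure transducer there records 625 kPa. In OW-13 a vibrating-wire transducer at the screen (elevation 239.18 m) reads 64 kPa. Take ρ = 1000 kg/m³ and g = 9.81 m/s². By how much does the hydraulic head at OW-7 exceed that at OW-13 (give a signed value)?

Δh ≈ 8.55 m

Pressure head at OW-7: ψ = P/(ρg) = 625×1000 / (1000 × 9.81) = 63.71 m.
Total head at OW-7: h = z + ψ = 190.54 + 63.71 = 254.25 m.
Pressure head at OW-13: ψ = P/(ρg) = 64×1000 / (1000 × 9.81) = 6.52 m.
Total head at OW-13: h = z + ψ = 239.18 + 6.52 = 245.70 m.
Head difference: h(OW-7) − h(OW-13) = 254.25 − 245.70 = 8.55 m.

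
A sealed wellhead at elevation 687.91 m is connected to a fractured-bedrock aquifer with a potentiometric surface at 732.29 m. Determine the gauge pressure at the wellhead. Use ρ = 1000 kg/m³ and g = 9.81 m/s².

Head above the cap: Δh = 732.29 − 687.91 = 44.38 m.
P = ρgΔh = 1000 × 9.81 × 44.38 = 435368 Pa ≈ 435 kPa.

P ≈ 435 kPa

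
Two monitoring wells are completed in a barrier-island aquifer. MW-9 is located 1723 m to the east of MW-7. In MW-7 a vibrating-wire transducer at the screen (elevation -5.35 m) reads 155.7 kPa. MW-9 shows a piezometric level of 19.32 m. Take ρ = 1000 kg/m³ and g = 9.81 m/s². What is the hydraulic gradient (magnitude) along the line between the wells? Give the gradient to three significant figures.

Pressure head at MW-7: ψ = P/(ρg) = 155.7×1000 / (1000 × 9.81) = 15.87 m.
Total head at MW-7: h = z + ψ = -5.35 + 15.87 = 10.52 m.
Total head at MW-9: h = 19.32 m (water level in the piezometer is the total head).
Head difference: h(MW-7) − h(MW-9) = 10.52 − 19.32 = -8.80 m.
Hydraulic gradient: i = |Δh| / L = 8.80 / 1723 = 0.00511.

i ≈ 0.00511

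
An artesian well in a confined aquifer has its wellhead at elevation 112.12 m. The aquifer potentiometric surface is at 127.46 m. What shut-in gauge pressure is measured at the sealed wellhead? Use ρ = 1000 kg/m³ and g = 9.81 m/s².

P ≈ 150 kPa

Head above the cap: Δh = 127.46 − 112.12 = 15.34 m.
P = ρgΔh = 1000 × 9.81 × 15.34 = 150485 Pa ≈ 150 kPa.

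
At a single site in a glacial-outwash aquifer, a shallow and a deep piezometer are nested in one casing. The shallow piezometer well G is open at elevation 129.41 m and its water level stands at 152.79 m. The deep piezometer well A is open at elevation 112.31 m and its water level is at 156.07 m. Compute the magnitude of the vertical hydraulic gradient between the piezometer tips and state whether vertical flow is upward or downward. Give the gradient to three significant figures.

Total head at well G: h = 152.79 m (water level in the standpipe).
Total head at well A: h = 156.07 m.
Δh = h(well G) − h(well A) = 152.79 − 156.07 = -3.28 m.
Vertical separation Δz = 129.41 − 112.31 = 17.10 m.
|i_v| = |Δh| / Δz = 3.28 / 17.10 = 0.192.
Head is higher in the deep piezometer, so vertical flow is upward (discharge condition).

|i_v| ≈ 0.192; vertical flow is upward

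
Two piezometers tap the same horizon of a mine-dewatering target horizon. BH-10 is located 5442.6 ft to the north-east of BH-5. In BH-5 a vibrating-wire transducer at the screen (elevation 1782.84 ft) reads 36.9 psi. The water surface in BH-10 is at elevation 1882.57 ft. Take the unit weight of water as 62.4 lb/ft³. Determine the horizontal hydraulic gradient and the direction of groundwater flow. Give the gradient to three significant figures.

i ≈ 0.00268; groundwater flows toward the south-west

Pressure head at BH-5: ψ = 144·P/γ = 144 × 36.9 / 62.4 = 85.15 ft.
Total head at BH-5: h = z + ψ = 1782.84 + 85.15 = 1867.99 ft.
Total head at BH-10: h = 1882.57 ft (water level in the piezometer is the total head).
Head difference: h(BH-5) − h(BH-10) = 1867.99 − 1882.57 = -14.58 ft.
Hydraulic gradient: i = |Δh| / L = 14.58 / 5442.6 = 0.00268.
Flow is from higher to lower head: from BH-10 toward BH-5, i.e. toward the south-west.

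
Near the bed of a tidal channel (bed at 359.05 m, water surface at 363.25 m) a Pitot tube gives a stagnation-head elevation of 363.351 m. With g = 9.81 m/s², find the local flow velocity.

Near the bed, under hydrostatic conditions, the piezometric head (z + ψ) equals the free-surface elevation, 363.25 m.
Velocity head = total − piezometric = 363.351 − 363.25 = 0.101 m.
v = √(2g·h_v) = √(2 × 9.81 × 0.101) = 1.41 m/s.

v ≈ 1.41 m/s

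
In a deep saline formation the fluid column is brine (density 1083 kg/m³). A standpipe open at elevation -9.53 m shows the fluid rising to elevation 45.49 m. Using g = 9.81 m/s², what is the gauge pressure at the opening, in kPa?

P ≈ 585 kPa

Pressure head ψ = h − z = 45.49 − (-9.53) = 55.02 m.
P = ρgψ = 1083 × 9.81 × 55.02 = 584545 Pa ≈ 585 kPa.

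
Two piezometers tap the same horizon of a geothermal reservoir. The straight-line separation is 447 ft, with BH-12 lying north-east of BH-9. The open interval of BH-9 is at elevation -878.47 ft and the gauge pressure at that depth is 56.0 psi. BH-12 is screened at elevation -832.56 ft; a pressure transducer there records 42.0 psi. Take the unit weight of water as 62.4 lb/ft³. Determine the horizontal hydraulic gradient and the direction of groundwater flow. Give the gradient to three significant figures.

i ≈ 0.0304; groundwater flows toward the south-west

Pressure head at BH-9: ψ = 144·P/γ = 144 × 56.0 / 62.4 = 129.23 ft.
Total head at BH-9: h = z + ψ = -878.47 + 129.23 = -749.24 ft.
Pressure head at BH-12: ψ = 144·P/γ = 144 × 42.0 / 62.4 = 96.92 ft.
Total head at BH-12: h = z + ψ = -832.56 + 96.92 = -735.64 ft.
Head difference: h(BH-9) − h(BH-12) = -749.24 − (-735.64) = -13.60 ft.
Hydraulic gradient: i = |Δh| / L = 13.60 / 447 = 0.0304.
Flow is from higher to lower head: from BH-12 toward BH-9, i.e. toward the south-west.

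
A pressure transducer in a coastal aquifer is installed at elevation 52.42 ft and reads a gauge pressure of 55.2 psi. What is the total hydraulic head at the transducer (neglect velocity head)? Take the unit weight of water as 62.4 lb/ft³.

ψ = 144·P/γ = 144 × 55.2 / 62.4 = 127.38 ft.
h = z + ψ = 52.42 + 127.38 = 179.80 ft.

h ≈ 179.80 ft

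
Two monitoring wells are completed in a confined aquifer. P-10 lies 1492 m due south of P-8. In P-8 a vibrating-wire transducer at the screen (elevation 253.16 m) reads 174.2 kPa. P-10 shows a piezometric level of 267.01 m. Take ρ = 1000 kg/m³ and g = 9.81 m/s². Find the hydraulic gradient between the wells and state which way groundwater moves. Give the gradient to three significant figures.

Pressure head at P-8: ψ = P/(ρg) = 174.2×1000 / (1000 × 9.81) = 17.76 m.
Total head at P-8: h = z + ψ = 253.16 + 17.76 = 270.92 m.
Total head at P-10: h = 267.01 m (water level in the piezometer is the total head).
Head difference: h(P-8) − h(P-10) = 270.92 − 267.01 = 3.91 m.
Hydraulic gradient: i = |Δh| / L = 3.91 / 1492 = 0.00262.
Flow is from higher to lower head: from P-8 toward P-10, i.e. toward the south.

i ≈ 0.00262; groundwater flows toward the south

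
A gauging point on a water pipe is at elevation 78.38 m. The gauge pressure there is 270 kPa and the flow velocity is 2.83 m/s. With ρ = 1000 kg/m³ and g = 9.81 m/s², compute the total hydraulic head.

Pressure head ψ = P/(ρg) = 270×1000 / (1000 × 9.81) = 27.52 m.
Velocity head = v²/(2g) = 2.83² / (2 × 9.81) = 0.408 m.
h = z + ψ + v²/(2g) = 78.38 + 27.52 + 0.408 = 106.31 m.

h ≈ 106.31 m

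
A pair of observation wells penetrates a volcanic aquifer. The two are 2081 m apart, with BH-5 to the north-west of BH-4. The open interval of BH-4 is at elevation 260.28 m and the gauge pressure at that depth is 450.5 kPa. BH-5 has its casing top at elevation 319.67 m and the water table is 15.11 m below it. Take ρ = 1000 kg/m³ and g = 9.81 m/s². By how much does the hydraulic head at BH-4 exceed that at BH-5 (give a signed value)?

Pressure head at BH-4: ψ = P/(ρg) = 450.5×1000 / (1000 × 9.81) = 45.92 m.
Total head at BH-4: h = z + ψ = 260.28 + 45.92 = 306.20 m.
Total head at BH-5: h = 319.67 − 15.11 = 304.56 m.
Head difference: h(BH-4) − h(BH-5) = 306.20 − 304.56 = 1.64 m.

Δh ≈ 1.64 m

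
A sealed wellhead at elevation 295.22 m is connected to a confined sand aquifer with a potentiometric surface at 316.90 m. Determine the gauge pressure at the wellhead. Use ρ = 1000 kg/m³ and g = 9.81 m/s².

P ≈ 213 kPa

Head above the cap: Δh = 316.90 − 295.22 = 21.68 m.
P = ρgΔh = 1000 × 9.81 × 21.68 = 212681 Pa ≈ 213 kPa.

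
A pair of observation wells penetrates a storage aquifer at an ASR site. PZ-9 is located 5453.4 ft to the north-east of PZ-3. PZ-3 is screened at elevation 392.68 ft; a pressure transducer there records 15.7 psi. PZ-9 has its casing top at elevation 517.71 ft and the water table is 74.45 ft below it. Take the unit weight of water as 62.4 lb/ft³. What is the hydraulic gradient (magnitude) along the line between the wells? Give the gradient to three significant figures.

i ≈ 0.00263

Pressure head at PZ-3: ψ = 144·P/γ = 144 × 15.7 / 62.4 = 36.23 ft.
Total head at PZ-3: h = z + ψ = 392.68 + 36.23 = 428.91 ft.
Total head at PZ-9: h = 517.71 − 74.45 = 443.26 ft.
Head difference: h(PZ-3) − h(PZ-9) = 428.91 − 443.26 = -14.35 ft.
Hydraulic gradient: i = |Δh| / L = 14.35 / 5453.4 = 0.00263.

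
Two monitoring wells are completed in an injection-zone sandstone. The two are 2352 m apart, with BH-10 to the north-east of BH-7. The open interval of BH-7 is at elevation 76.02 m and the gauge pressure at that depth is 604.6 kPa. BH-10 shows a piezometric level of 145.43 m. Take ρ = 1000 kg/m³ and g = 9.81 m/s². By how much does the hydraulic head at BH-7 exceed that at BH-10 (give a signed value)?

Pressure head at BH-7: ψ = P/(ρg) = 604.6×1000 / (1000 × 9.81) = 61.63 m.
Total head at BH-7: h = z + ψ = 76.02 + 61.63 = 137.65 m.
Total head at BH-10: h = 145.43 m (water level in the piezometer is the total head).
Head difference: h(BH-7) − h(BH-10) = 137.65 − 145.43 = -7.78 m.

Δh ≈ -7.78 m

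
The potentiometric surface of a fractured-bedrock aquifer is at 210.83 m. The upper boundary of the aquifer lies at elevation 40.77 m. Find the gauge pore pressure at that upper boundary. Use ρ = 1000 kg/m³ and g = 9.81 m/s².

Pressure head at the aquifer top: ψ = h − z = 210.83 − 40.77 = 170.06 m.
P = ρgψ = 1000 × 9.81 × 170.06 = 1668289 Pa ≈ 1670 kPa.

P ≈ 1670 kPa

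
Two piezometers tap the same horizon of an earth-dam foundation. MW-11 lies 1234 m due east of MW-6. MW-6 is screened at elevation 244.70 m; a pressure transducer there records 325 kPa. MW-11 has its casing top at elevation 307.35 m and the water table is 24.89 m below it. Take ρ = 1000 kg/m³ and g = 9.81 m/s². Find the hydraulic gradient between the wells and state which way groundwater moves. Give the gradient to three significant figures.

Pressure head at MW-6: ψ = P/(ρg) = 325×1000 / (1000 × 9.81) = 33.13 m.
Total head at MW-6: h = z + ψ = 244.70 + 33.13 = 277.83 m.
Total head at MW-11: h = 307.35 − 24.89 = 282.46 m.
Head difference: h(MW-6) − h(MW-11) = 277.83 − 282.46 = -4.63 m.
Hydraulic gradient: i = |Δh| / L = 4.63 / 1234 = 0.00375.
Flow is from higher to lower head: from MW-11 toward MW-6, i.e. toward the west.

i ≈ 0.00375; groundwater flows toward the west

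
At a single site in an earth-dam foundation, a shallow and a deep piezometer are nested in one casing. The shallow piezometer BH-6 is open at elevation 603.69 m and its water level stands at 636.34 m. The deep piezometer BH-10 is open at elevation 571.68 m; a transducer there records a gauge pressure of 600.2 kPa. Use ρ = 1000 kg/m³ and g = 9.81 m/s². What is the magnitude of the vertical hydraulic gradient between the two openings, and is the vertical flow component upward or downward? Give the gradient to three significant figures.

Total head at BH-6: h = 636.34 m (water level in the standpipe).
Pressure head at BH-10: ψ = P/(ρg) = 600.2×1000 / (1000 × 9.81) = 61.18 m.
Total head at BH-10: h = z + ψ = 571.68 + 61.18 = 632.86 m.
Δh = h(BH-6) − h(BH-10) = 636.34 − 632.86 = 3.48 m.
Vertical separation Δz = 603.69 − 571.68 = 32.01 m.
|i_v| = |Δh| / Δz = 3.48 / 32.01 = 0.109.
Head is higher in the shallow piezometer, so vertical flow is downward (recharge condition).

|i_v| ≈ 0.109; vertical flow is downward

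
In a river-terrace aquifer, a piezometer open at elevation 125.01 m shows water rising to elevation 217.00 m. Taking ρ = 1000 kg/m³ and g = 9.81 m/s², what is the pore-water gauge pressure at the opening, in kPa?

P ≈ 902 kPa

Pressure head ψ = h − z = 217.00 − 125.01 = 91.99 m.
P = ρgψ = 1000 × 9.81 × 91.99 = 902422 Pa ≈ 902 kPa.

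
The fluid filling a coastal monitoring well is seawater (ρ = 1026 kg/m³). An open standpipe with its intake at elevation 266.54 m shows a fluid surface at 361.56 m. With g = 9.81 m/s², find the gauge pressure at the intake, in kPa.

P ≈ 956 kPa

Pressure head ψ = h − z = 361.56 − 266.54 = 95.02 m.
P = ρgψ = 1026 × 9.81 × 95.02 = 956382 Pa ≈ 956 kPa.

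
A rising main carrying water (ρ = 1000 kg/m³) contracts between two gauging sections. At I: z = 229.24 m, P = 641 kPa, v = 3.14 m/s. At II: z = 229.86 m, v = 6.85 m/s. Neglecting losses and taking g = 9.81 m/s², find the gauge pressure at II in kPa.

Pressure head at I: ψ₁ = P₁/(ρg) = 641×1000 / (1000 × 9.81) = 65.34 m.
Velocity heads: v₁²/2g = 3.14²/19.62 = 0.503 m; v₂²/2g = 6.85²/19.62 = 2.392 m.
Total head H = z₁ + ψ₁ + v₁²/2g = 229.24 + 65.34 + 0.503 = 295.08 m.
ψ₂ = H − z₂ − v₂²/2g = 295.08 − 229.86 − 2.392 = 62.83 m.
P₂ = ρgψ₂ = 1000 × 9.81 × 62.83 ≈ 616 kPa.

P₂ ≈ 616 kPa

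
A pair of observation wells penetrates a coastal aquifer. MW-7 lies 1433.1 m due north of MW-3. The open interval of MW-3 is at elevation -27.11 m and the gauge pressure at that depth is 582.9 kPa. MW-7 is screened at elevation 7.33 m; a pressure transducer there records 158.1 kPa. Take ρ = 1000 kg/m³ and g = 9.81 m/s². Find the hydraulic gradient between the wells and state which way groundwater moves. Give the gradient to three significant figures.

i ≈ 0.00618; groundwater flows toward the north

Pressure head at MW-3: ψ = P/(ρg) = 582.9×1000 / (1000 × 9.81) = 59.42 m.
Total head at MW-3: h = z + ψ = -27.11 + 59.42 = 32.31 m.
Pressure head at MW-7: ψ = P/(ρg) = 158.1×1000 / (1000 × 9.81) = 16.12 m.
Total head at MW-7: h = z + ψ = 7.33 + 16.12 = 23.45 m.
Head difference: h(MW-3) − h(MW-7) = 32.31 − 23.45 = 8.86 m.
Hydraulic gradient: i = |Δh| / L = 8.86 / 1433.1 = 0.00618.
Flow is from higher to lower head: from MW-3 toward MW-7, i.e. toward the north.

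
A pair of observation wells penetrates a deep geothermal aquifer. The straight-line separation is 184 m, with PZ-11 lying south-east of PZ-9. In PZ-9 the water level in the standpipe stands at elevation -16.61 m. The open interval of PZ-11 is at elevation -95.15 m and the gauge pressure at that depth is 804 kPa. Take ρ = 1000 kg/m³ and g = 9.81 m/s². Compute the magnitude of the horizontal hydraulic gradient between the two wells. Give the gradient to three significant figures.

Total head at PZ-9: h = -16.61 m (water level in the piezometer is the total head).
Pressure head at PZ-11: ψ = P/(ρg) = 804×1000 / (1000 × 9.81) = 81.96 m.
Total head at PZ-11: h = z + ψ = -95.15 + 81.96 = -13.19 m.
Head difference: h(PZ-9) − h(PZ-11) = -16.61 − (-13.19) = -3.42 m.
Hydraulic gradient: i = |Δh| / L = 3.42 / 184 = 0.0186.

i ≈ 0.0186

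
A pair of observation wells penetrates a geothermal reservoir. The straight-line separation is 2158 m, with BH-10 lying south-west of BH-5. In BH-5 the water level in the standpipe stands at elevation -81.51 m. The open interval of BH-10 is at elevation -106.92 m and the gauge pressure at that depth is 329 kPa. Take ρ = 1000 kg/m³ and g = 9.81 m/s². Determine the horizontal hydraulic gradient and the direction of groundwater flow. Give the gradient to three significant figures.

Total head at BH-5: h = -81.51 m (water level in the piezometer is the total head).
Pressure head at BH-10: ψ = P/(ρg) = 329×1000 / (1000 × 9.81) = 33.54 m.
Total head at BH-10: h = z + ψ = -106.92 + 33.54 = -73.38 m.
Head difference: h(BH-5) − h(BH-10) = -81.51 − (-73.38) = -8.13 m.
Hydraulic gradient: i = |Δh| / L = 8.13 / 2158 = 0.00377.
Flow is from higher to lower head: from BH-10 toward BH-5, i.e. toward the north-east.

i ≈ 0.00377; groundwater flows toward the north-east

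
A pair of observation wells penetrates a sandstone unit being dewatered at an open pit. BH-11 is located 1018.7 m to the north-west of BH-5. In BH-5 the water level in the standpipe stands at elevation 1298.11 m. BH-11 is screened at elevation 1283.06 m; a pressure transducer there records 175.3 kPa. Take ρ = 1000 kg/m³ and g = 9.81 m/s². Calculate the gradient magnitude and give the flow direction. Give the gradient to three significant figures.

Total head at BH-5: h = 1298.11 m (water level in the piezometer is the total head).
Pressure head at BH-11: ψ = P/(ρg) = 175.3×1000 / (1000 × 9.81) = 17.87 m.
Total head at BH-11: h = z + ψ = 1283.06 + 17.87 = 1300.93 m.
Head difference: h(BH-5) − h(BH-11) = 1298.11 − 1300.93 = -2.82 m.
Hydraulic gradient: i = |Δh| / L = 2.82 / 1018.7 = 0.00277.
Flow is from higher to lower head: from BH-11 toward BH-5, i.e. toward the south-east.

i ≈ 0.00277; groundwater flows toward the south-east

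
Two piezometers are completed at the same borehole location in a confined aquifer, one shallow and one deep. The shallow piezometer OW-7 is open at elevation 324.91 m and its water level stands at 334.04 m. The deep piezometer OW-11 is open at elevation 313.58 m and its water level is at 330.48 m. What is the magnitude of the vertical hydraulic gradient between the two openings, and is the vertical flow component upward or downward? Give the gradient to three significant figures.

|i_v| ≈ 0.314; vertical flow is downward

Total head at OW-7: h = 334.04 m (water level in the standpipe).
Total head at OW-11: h = 330.48 m.
Δh = h(OW-7) − h(OW-11) = 334.04 − 330.48 = 3.56 m.
Vertical separation Δz = 324.91 − 313.58 = 11.33 m.
|i_v| = |Δh| / Δz = 3.56 / 11.33 = 0.314.
Head is higher in the shallow piezometer, so vertical flow is downward (recharge condition).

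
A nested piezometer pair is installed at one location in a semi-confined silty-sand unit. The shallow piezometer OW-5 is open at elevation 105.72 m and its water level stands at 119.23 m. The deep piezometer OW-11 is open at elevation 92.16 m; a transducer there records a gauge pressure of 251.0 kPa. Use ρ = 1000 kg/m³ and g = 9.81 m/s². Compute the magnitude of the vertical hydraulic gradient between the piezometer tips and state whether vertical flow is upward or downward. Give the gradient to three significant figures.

|i_v| ≈ 0.109; vertical flow is downward

Total head at OW-5: h = 119.23 m (water level in the standpipe).
Pressure head at OW-11: ψ = P/(ρg) = 251.0×1000 / (1000 × 9.81) = 25.59 m.
Total head at OW-11: h = z + ψ = 92.16 + 25.59 = 117.75 m.
Δh = h(OW-5) − h(OW-11) = 119.23 − 117.75 = 1.48 m.
Vertical separation Δz = 105.72 − 92.16 = 13.56 m.
|i_v| = |Δh| / Δz = 1.48 / 13.56 = 0.109.
Head is higher in the shallow piezometer, so vertical flow is downward (recharge condition).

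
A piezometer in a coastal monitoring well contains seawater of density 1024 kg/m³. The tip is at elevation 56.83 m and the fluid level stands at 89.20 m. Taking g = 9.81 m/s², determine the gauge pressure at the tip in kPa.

Pressure head ψ = h − z = 89.20 − 56.83 = 32.37 m.
P = ρgψ = 1024 × 9.81 × 32.37 = 325171 Pa ≈ 325 kPa.

P ≈ 325 kPa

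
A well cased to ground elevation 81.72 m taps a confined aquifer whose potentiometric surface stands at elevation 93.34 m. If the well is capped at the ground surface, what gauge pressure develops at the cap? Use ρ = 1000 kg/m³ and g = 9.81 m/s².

Head above the cap: Δh = 93.34 − 81.72 = 11.62 m.
P = ρgΔh = 1000 × 9.81 × 11.62 = 113992 Pa ≈ 114 kPa.

P ≈ 114 kPa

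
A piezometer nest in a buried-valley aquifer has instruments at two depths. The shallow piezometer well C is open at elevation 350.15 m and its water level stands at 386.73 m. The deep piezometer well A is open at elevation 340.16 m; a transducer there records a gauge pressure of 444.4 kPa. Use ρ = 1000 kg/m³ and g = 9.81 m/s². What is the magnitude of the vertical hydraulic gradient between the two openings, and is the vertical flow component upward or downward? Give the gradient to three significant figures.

|i_v| ≈ 0.127; vertical flow is downward

Total head at well C: h = 386.73 m (water level in the standpipe).
Pressure head at well A: ψ = P/(ρg) = 444.4×1000 / (1000 × 9.81) = 45.30 m.
Total head at well A: h = z + ψ = 340.16 + 45.30 = 385.46 m.
Δh = h(well C) − h(well A) = 386.73 − 385.46 = 1.27 m.
Vertical separation Δz = 350.15 − 340.16 = 9.99 m.
|i_v| = |Δh| / Δz = 1.27 / 9.99 = 0.127.
Head is higher in the shallow piezometer, so vertical flow is downward (recharge condition).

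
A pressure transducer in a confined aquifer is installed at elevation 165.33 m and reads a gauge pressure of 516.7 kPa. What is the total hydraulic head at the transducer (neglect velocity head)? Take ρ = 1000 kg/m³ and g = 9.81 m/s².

ψ = P/(ρg) = 516.7×1000 / (1000 × 9.81) = 52.67 m.
h = z + ψ = 165.33 + 52.67 = 218.00 m.

h ≈ 218.00 m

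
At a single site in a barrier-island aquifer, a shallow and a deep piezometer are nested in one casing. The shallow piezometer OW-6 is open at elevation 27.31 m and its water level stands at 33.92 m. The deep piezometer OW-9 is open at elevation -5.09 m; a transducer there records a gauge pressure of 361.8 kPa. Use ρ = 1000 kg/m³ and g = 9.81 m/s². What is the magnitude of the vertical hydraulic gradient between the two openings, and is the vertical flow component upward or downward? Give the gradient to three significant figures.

|i_v| ≈ 0.0657; vertical flow is downward

Total head at OW-6: h = 33.92 m (water level in the standpipe).
Pressure head at OW-9: ψ = P/(ρg) = 361.8×1000 / (1000 × 9.81) = 36.88 m.
Total head at OW-9: h = z + ψ = -5.09 + 36.88 = 31.79 m.
Δh = h(OW-6) − h(OW-9) = 33.92 − 31.79 = 2.13 m.
Vertical separation Δz = 27.31 − (-5.09) = 32.40 m.
|i_v| = |Δh| / Δz = 2.13 / 32.40 = 0.0657.
Head is higher in the shallow piezometer, so vertical flow is downward (recharge condition).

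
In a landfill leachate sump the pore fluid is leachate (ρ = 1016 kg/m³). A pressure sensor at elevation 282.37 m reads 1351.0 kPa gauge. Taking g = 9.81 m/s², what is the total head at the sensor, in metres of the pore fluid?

h ≈ 417.92 m

ψ = P/(ρg) = 1351.0×1000 / (1016 × 9.81) = 135.55 m.
h = z + ψ = 282.37 + 135.55 = 417.92 m.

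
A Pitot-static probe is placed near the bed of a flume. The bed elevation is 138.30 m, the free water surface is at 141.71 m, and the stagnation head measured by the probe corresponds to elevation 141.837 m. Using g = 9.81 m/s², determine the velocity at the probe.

Near the bed, under hydrostatic conditions, the piezometric head (z + ψ) equals the free-surface elevation, 141.71 m.
Velocity head = total − piezometric = 141.837 − 141.71 = 0.127 m.
v = √(2g·h_v) = √(2 × 9.81 × 0.127) = 1.58 m/s.

v ≈ 1.58 m/s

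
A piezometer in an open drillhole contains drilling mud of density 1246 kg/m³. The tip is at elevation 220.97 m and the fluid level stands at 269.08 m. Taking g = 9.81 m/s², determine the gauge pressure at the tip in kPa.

P ≈ 588 kPa

Pressure head ψ = h − z = 269.08 − 220.97 = 48.11 m.
P = ρgψ = 1246 × 9.81 × 48.11 = 588061 Pa ≈ 588 kPa.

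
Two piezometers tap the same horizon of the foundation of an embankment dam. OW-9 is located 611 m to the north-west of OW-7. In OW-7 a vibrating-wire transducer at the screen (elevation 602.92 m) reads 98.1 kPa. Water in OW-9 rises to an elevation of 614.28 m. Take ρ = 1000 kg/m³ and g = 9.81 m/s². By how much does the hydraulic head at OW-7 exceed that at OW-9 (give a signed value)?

Pressure head at OW-7: ψ = P/(ρg) = 98.1×1000 / (1000 × 9.81) = 10.00 m.
Total head at OW-7: h = z + ψ = 602.92 + 10.00 = 612.92 m.
Total head at OW-9: h = 614.28 m (water level in the piezometer is the total head).
Head difference: h(OW-7) − h(OW-9) = 612.92 − 614.28 = -1.36 m.

Δh ≈ -1.36 m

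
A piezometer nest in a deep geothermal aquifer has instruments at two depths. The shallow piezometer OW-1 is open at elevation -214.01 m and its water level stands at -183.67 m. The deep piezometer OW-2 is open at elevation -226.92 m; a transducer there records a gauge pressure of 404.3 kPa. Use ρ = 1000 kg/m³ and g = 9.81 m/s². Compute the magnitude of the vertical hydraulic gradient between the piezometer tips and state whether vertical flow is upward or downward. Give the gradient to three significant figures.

Total head at OW-1: h = -183.67 m (water level in the standpipe).
Pressure head at OW-2: ψ = P/(ρg) = 404.3×1000 / (1000 × 9.81) = 41.21 m.
Total head at OW-2: h = z + ψ = -226.92 + 41.21 = -185.71 m.
Δh = h(OW-1) − h(OW-2) = -183.67 − (-185.71) = 2.04 m.
Vertical separation Δz = -214.01 − (-226.92) = 12.91 m.
|i_v| = |Δh| / Δz = 2.04 / 12.91 = 0.158.
Head is higher in the shallow piezometer, so vertical flow is downward (recharge condition).

|i_v| ≈ 0.158; vertical flow is downward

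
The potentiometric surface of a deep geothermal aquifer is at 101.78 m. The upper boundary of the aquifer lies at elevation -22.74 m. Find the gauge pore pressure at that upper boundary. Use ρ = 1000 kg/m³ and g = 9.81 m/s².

P ≈ 1220 kPa

Pressure head at the aquifer top: ψ = h − z = 101.78 − (-22.74) = 124.52 m.
P = ρgψ = 1000 × 9.81 × 124.52 = 1221541 Pa ≈ 1220 kPa.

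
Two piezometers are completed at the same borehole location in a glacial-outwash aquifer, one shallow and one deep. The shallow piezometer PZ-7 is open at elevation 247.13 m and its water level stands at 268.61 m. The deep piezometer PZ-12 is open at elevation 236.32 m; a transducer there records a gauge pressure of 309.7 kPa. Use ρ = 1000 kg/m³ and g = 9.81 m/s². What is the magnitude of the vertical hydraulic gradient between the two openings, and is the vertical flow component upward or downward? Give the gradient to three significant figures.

|i_v| ≈ 0.0666; vertical flow is downward

Total head at PZ-7: h = 268.61 m (water level in the standpipe).
Pressure head at PZ-12: ψ = P/(ρg) = 309.7×1000 / (1000 × 9.81) = 31.57 m.
Total head at PZ-12: h = z + ψ = 236.32 + 31.57 = 267.89 m.
Δh = h(PZ-7) − h(PZ-12) = 268.61 − 267.89 = 0.72 m.
Vertical separation Δz = 247.13 − 236.32 = 10.81 m.
|i_v| = |Δh| / Δz = 0.72 / 10.81 = 0.0666.
Head is higher in the shallow piezometer, so vertical flow is downward (recharge condition).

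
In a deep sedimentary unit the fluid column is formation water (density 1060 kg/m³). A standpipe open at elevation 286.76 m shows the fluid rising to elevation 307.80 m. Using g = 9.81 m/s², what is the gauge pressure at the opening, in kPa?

P ≈ 219 kPa

Pressure head ψ = h − z = 307.80 − 286.76 = 21.04 m.
P = ρgψ = 1060 × 9.81 × 21.04 = 218787 Pa ≈ 219 kPa.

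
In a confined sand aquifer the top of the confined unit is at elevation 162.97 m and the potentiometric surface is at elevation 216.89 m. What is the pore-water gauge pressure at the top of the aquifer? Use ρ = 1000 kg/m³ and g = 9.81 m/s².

Pressure head at the aquifer top: ψ = h − z = 216.89 − 162.97 = 53.92 m.
P = ρgψ = 1000 × 9.81 × 53.92 = 528955 Pa ≈ 529 kPa.

P ≈ 529 kPa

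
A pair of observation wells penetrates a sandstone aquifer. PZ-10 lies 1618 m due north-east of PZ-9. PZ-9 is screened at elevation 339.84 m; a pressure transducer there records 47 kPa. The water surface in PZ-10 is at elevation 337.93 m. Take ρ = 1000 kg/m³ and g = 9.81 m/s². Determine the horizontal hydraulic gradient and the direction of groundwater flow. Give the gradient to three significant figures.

Pressure head at PZ-9: ψ = P/(ρg) = 47×1000 / (1000 × 9.81) = 4.79 m.
Total head at PZ-9: h = z + ψ = 339.84 + 4.79 = 344.63 m.
Total head at PZ-10: h = 337.93 m (water level in the piezometer is the total head).
Head difference: h(PZ-9) − h(PZ-10) = 344.63 − 337.93 = 6.70 m.
Hydraulic gradient: i = |Δh| / L = 6.70 / 1618 = 0.00414.
Flow is from higher to lower head: from PZ-9 toward PZ-10, i.e. toward the north-east.

i ≈ 0.00414; groundwater flows toward the north-east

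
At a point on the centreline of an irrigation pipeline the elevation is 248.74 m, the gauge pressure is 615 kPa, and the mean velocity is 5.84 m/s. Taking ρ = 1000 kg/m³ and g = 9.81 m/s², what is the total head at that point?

Pressure head ψ = P/(ρg) = 615×1000 / (1000 × 9.81) = 62.69 m.
Velocity head = v²/(2g) = 5.84² / (2 × 9.81) = 1.738 m.
h = z + ψ + v²/(2g) = 248.74 + 62.69 + 1.738 = 313.17 m.

h ≈ 313.17 m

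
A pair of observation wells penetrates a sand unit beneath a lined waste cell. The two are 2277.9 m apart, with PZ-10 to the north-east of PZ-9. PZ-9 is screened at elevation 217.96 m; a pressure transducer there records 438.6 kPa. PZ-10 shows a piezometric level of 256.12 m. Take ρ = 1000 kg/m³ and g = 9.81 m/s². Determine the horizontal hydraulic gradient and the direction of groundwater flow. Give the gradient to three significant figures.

Pressure head at PZ-9: ψ = P/(ρg) = 438.6×1000 / (1000 × 9.81) = 44.71 m.
Total head at PZ-9: h = z + ψ = 217.96 + 44.71 = 262.67 m.
Total head at PZ-10: h = 256.12 m (water level in the piezometer is the total head).
Head difference: h(PZ-9) − h(PZ-10) = 262.67 − 256.12 = 6.55 m.
Hydraulic gradient: i = |Δh| / L = 6.55 / 2277.9 = 0.00288.
Flow is from higher to lower head: from PZ-9 toward PZ-10, i.e. toward the north-east.

i ≈ 0.00288; groundwater flows toward the north-east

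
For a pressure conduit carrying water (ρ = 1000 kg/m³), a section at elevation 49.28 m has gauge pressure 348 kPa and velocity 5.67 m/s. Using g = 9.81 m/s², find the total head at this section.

Pressure head ψ = P/(ρg) = 348×1000 / (1000 × 9.81) = 35.47 m.
Velocity head = v²/(2g) = 5.67² / (2 × 9.81) = 1.639 m.
h = z + ψ + v²/(2g) = 49.28 + 35.47 + 1.639 = 86.39 m.

h ≈ 86.39 m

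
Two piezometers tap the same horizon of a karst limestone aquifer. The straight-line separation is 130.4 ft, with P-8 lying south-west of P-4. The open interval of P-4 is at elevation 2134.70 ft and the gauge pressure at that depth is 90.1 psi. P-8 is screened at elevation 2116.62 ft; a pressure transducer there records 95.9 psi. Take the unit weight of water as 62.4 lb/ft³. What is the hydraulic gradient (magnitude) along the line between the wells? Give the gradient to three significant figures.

i ≈ 0.0360

Pressure head at P-4: ψ = 144·P/γ = 144 × 90.1 / 62.4 = 207.92 ft.
Total head at P-4: h = z + ψ = 2134.70 + 207.92 = 2342.62 ft.
Pressure head at P-8: ψ = 144·P/γ = 144 × 95.9 / 62.4 = 221.31 ft.
Total head at P-8: h = z + ψ = 2116.62 + 221.31 = 2337.93 ft.
Head difference: h(P-4) − h(P-8) = 2342.62 − 2337.93 = 4.69 ft.
Hydraulic gradient: i = |Δh| / L = 4.69 / 130.4 = 0.0360.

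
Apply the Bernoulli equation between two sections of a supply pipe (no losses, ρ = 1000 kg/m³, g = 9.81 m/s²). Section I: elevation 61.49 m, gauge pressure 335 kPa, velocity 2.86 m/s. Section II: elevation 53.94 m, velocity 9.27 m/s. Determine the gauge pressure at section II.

P₂ ≈ 370 kPa

Pressure head at I: ψ₁ = P₁/(ρg) = 335×1000 / (1000 × 9.81) = 34.15 m.
Velocity heads: v₁²/2g = 2.86²/19.62 = 0.417 m; v₂²/2g = 9.27²/19.62 = 4.380 m.
Total head H = z₁ + ψ₁ + v₁²/2g = 61.49 + 34.15 + 0.417 = 96.06 m.
ψ₂ = H − z₂ − v₂²/2g = 96.06 − 53.94 − 4.380 = 37.74 m.
P₂ = ρgψ₂ = 1000 × 9.81 × 37.74 ≈ 370 kPa.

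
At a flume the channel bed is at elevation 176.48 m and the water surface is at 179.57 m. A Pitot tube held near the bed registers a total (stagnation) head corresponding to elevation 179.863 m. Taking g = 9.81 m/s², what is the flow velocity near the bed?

Near the bed, under hydrostatic conditions, the piezometric head (z + ψ) equals the free-surface elevation, 179.57 m.
Velocity head = total − piezometric = 179.863 − 179.57 = 0.293 m.
v = √(2g·h_v) = √(2 × 9.81 × 0.293) = 2.40 m/s.

v ≈ 2.40 m/s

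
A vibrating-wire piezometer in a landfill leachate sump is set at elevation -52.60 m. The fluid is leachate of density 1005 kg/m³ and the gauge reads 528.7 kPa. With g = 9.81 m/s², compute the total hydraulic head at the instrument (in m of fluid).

h ≈ 1.03 m

ψ = P/(ρg) = 528.7×1000 / (1005 × 9.81) = 53.63 m.
h = z + ψ = -52.60 + 53.63 = 1.03 m.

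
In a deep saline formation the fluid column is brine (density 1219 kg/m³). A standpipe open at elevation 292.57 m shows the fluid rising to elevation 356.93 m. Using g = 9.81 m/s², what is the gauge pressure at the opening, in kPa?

P ≈ 770 kPa

Pressure head ψ = h − z = 356.93 − 292.57 = 64.36 m.
P = ρgψ = 1219 × 9.81 × 64.36 = 769642 Pa ≈ 770 kPa.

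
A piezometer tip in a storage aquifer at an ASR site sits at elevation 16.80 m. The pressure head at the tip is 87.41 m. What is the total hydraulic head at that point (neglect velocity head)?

h = z + ψ = 16.80 + 87.41 = 104.21 m.

h ≈ 104.21 m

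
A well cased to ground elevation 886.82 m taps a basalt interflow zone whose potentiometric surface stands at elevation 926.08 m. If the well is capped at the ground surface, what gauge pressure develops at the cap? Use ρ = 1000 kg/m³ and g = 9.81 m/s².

Head above the cap: Δh = 926.08 − 886.82 = 39.26 m.
P = ρgΔh = 1000 × 9.81 × 39.26 = 385141 Pa ≈ 385 kPa.

P ≈ 385 kPa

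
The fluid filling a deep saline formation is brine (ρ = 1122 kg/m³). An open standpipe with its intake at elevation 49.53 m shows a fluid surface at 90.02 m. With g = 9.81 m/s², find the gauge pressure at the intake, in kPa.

Pressure head ψ = h − z = 90.02 − 49.53 = 40.49 m.
P = ρgψ = 1122 × 9.81 × 40.49 = 445666 Pa ≈ 446 kPa.

P ≈ 446 kPa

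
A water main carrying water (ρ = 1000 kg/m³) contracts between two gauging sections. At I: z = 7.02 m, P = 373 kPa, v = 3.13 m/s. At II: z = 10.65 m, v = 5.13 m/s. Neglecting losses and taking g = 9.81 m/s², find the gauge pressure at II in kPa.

P₂ ≈ 329 kPa

Pressure head at I: ψ₁ = P₁/(ρg) = 373×1000 / (1000 × 9.81) = 38.02 m.
Velocity heads: v₁²/2g = 3.13²/19.62 = 0.499 m; v₂²/2g = 5.13²/19.62 = 1.341 m.
Total head H = z₁ + ψ₁ + v₁²/2g = 7.02 + 38.02 + 0.499 = 45.54 m.
ψ₂ = H − z₂ − v₂²/2g = 45.54 − 10.65 − 1.341 = 33.55 m.
P₂ = ρgψ₂ = 1000 × 9.81 × 33.55 ≈ 329 kPa.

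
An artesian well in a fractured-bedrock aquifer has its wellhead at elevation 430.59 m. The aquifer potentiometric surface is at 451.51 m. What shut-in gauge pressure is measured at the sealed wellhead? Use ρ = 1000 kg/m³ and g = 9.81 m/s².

Head above the cap: Δh = 451.51 − 430.59 = 20.92 m.
P = ρgΔh = 1000 × 9.81 × 20.92 = 205225 Pa ≈ 205 kPa.

P ≈ 205 kPa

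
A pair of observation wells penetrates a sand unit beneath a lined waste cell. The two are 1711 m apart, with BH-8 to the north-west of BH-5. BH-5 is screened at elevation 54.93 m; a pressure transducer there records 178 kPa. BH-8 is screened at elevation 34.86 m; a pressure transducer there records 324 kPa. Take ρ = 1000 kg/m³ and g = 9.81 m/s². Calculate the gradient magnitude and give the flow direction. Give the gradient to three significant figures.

i ≈ 0.00303; groundwater flows toward the north-west

Pressure head at BH-5: ψ = P/(ρg) = 178×1000 / (1000 × 9.81) = 18.14 m.
Total head at BH-5: h = z + ψ = 54.93 + 18.14 = 73.07 m.
Pressure head at BH-8: ψ = P/(ρg) = 324×1000 / (1000 × 9.81) = 33.03 m.
Total head at BH-8: h = z + ψ = 34.86 + 33.03 = 67.89 m.
Head difference: h(BH-5) − h(BH-8) = 73.07 − 67.89 = 5.18 m.
Hydraulic gradient: i = |Δh| / L = 5.18 / 1711 = 0.00303.
Flow is from higher to lower head: from BH-5 toward BH-8, i.e. toward the north-west.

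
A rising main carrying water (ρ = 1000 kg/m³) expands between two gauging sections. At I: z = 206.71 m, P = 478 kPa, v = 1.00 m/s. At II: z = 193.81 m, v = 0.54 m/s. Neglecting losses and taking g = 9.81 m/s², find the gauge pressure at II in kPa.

Pressure head at I: ψ₁ = P₁/(ρg) = 478×1000 / (1000 × 9.81) = 48.73 m.
Velocity heads: v₁²/2g = 1.00²/19.62 = 0.051 m; v₂²/2g = 0.54²/19.62 = 0.015 m.
Total head H = z₁ + ψ₁ + v₁²/2g = 206.71 + 48.73 + 0.051 = 255.49 m.
ψ₂ = H − z₂ − v₂²/2g = 255.49 − 193.81 − 0.015 = 61.67 m.
P₂ = ρgψ₂ = 1000 × 9.81 × 61.67 ≈ 605 kPa.

P₂ ≈ 605 kPa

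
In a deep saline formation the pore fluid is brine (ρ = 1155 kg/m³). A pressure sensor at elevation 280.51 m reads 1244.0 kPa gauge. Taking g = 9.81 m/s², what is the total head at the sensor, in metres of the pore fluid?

h ≈ 390.30 m

ψ = P/(ρg) = 1244.0×1000 / (1155 × 9.81) = 109.79 m.
h = z + ψ = 280.51 + 109.79 = 390.30 m.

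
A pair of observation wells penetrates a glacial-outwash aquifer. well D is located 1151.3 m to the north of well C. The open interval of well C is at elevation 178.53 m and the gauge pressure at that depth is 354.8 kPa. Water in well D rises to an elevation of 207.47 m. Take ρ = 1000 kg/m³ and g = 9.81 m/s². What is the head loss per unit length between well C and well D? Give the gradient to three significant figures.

i ≈ 0.00628 m/m

Pressure head at well C: ψ = P/(ρg) = 354.8×1000 / (1000 × 9.81) = 36.17 m.
Total head at well C: h = z + ψ = 178.53 + 36.17 = 214.70 m.
Total head at well D: h = 207.47 m (water level in the piezometer is the total head).
Head difference: h(well C) − h(well D) = 214.70 − 207.47 = 7.23 m.
Hydraulic gradient: i = |Δh| / L = 7.23 / 1151.3 = 0.00628.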